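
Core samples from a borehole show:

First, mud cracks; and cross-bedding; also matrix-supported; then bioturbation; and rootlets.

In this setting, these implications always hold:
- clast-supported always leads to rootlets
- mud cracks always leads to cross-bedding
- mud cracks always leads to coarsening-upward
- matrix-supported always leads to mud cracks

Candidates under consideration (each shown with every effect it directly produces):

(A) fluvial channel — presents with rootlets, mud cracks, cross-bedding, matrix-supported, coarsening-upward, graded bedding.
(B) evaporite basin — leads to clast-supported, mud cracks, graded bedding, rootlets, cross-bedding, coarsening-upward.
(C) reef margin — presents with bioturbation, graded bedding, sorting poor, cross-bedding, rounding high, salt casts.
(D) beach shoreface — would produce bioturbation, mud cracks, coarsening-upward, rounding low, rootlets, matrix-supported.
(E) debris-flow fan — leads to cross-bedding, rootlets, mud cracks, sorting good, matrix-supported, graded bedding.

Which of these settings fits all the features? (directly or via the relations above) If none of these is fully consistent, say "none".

Per-candidate check:
(A) fluvial channel — does not account for bioturbation
(B) evaporite basin — fails on matrix-supported, bioturbation (predicts clast-supported, not matrix-supported)
(C) reef margin — mud cracks NO; cross-bedding yes; matrix-supported NO; bioturbation yes; rootlets NO
(D) beach shoreface — mud cracks yes; cross-bedding yes (through mud cracks → cross-bedding); matrix-supported yes; bioturbation yes; rootlets yes
(E) debris-flow fan — does not account for bioturbation
(D) alone accounts for all the evidence.

D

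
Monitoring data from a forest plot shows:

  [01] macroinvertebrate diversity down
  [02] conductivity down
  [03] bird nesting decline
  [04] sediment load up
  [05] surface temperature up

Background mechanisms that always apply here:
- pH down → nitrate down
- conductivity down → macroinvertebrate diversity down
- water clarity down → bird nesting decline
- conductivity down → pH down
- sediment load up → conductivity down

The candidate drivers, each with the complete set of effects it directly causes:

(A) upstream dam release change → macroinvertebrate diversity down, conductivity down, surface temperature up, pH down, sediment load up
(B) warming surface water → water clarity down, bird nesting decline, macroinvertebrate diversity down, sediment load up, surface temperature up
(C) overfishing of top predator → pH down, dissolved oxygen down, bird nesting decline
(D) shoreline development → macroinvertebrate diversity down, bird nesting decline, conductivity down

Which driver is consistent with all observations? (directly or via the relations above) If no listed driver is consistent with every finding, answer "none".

For each candidate, compare predicted effects to what was observed:
(A) upstream dam release change — macroinvertebrate diversity down yes; conductivity down yes; bird nesting decline NO; sediment load up yes; surface temperature up yes
(B) warming surface water — accounts for every observation (conductivity down by sediment load up → conductivity down)
(C) overfishing of top predator — does not account for macroinvertebrate diversity down, conductivity down, sediment load up, surface temperature up
(D) shoreline development — macroinvertebrate diversity down yes; conductivity down yes; bird nesting decline yes; sediment load up NO; surface temperature up NO
(B) alone accounts for all the evidence.

B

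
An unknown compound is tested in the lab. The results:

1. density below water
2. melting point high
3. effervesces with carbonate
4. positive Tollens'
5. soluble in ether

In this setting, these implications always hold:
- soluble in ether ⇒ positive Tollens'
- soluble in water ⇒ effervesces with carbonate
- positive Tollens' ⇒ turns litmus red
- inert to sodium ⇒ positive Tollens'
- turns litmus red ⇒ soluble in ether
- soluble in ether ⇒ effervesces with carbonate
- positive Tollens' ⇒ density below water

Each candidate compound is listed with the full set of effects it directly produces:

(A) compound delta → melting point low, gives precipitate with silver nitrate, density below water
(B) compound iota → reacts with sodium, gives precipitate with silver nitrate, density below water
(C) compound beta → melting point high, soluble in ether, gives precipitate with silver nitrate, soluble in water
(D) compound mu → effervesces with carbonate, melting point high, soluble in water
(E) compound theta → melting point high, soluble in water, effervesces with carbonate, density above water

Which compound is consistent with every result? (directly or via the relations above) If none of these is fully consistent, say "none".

Per-candidate check:
(A) compound delta — density below water match; melting point high miss; effervesces with carbonate miss; positive Tollens' miss; soluble in ether miss
(B) compound iota — density below water match; melting point high miss; effervesces with carbonate miss; positive Tollens' miss; soluble in ether miss
(C) compound beta — density below water match (via soluble in ether → positive Tollens' → density below water); melting point high match; effervesces with carbonate match (via soluble in water → effervesces with carbonate); positive Tollens' match (via soluble in ether → positive Tollens'); soluble in ether match
(D) compound mu — density below water miss; melting point high match; effervesces with carbonate match; positive Tollens' miss; soluble in ether miss
(E) compound theta — density below water miss; melting point high match; effervesces with carbonate match; positive Tollens' miss; soluble in ether miss
(C) alone accounts for all the evidence.

C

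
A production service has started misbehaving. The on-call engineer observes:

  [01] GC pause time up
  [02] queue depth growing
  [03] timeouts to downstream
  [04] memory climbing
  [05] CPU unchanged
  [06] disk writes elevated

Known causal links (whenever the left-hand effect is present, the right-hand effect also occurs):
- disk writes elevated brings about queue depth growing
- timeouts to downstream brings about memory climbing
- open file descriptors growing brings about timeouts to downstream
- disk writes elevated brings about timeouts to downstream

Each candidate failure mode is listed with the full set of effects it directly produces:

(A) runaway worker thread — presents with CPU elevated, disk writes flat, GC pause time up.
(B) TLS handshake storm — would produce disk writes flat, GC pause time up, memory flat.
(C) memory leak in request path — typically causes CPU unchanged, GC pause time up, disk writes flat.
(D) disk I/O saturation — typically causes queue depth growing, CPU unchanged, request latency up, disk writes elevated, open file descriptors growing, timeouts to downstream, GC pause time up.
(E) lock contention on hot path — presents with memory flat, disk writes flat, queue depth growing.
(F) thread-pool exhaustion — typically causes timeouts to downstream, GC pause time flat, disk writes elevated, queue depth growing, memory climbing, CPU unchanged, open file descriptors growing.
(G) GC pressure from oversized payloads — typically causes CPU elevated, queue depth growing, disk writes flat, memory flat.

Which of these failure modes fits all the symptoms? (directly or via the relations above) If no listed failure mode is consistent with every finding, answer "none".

D

For each candidate, compare predicted effects to what was observed:
(A) runaway worker thread — GC pause time up match; queue depth growing miss; timeouts to downstream miss; memory climbing miss; CPU unchanged miss; disk writes elevated miss
(B) TLS handshake storm — fails on queue depth growing, timeouts to downstream, memory climbing, CPU unchanged, disk writes elevated (predicts memory flat, not memory climbing; predicts disk writes flat, not disk writes elevated)
(C) memory leak in request path — GC pause time up match; queue depth growing miss; timeouts to downstream miss; memory climbing miss; CPU unchanged match; disk writes elevated miss
(D) disk I/O saturation — accounts for every observation (memory climbing through timeouts to downstream → memory climbing)
(E) lock contention on hot path — fails on GC pause time up, timeouts to downstream, memory climbing, CPU unchanged, disk writes elevated (predicts memory flat, not memory climbing; predicts disk writes flat, not disk writes elevated)
(F) thread-pool exhaustion — GC pause time up miss; queue depth growing match; timeouts to downstream match; memory climbing match; CPU unchanged match; disk writes elevated match
(G) GC pressure from oversized payloads — GC pause time up miss; queue depth growing match; timeouts to downstream miss; memory climbing miss; CPU unchanged miss; disk writes elevated miss
Only (D) is consistent with every observation.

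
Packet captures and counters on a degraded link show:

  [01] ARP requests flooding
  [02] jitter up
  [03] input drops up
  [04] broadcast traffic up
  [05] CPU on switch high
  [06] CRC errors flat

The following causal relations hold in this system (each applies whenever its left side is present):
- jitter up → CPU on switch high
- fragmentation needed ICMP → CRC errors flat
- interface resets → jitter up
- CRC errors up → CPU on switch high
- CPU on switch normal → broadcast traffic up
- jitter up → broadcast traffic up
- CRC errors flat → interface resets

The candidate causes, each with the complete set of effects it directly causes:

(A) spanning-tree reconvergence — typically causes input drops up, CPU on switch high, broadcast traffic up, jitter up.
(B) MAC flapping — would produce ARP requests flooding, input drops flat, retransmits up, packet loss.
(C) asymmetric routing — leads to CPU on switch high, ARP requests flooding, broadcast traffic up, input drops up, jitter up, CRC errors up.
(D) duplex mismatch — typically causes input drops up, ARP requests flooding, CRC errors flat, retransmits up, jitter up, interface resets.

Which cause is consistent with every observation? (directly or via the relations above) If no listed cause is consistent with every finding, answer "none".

Testing each hypothesis:
(A) spanning-tree reconvergence — does not account for ARP requests flooding, CRC errors flat
(B) MAC flapping — ARP requests flooding +; jitter up -; input drops up -; broadcast traffic up -; CPU on switch high -; CRC errors flat -
(C) asymmetric routing — ARP requests flooding +; jitter up +; input drops up +; broadcast traffic up +; CPU on switch high +; CRC errors flat -
(D) duplex mismatch — accounts for every observation (broadcast traffic up through jitter up → broadcast traffic up)
(D) is the only candidate with no mismatches.

D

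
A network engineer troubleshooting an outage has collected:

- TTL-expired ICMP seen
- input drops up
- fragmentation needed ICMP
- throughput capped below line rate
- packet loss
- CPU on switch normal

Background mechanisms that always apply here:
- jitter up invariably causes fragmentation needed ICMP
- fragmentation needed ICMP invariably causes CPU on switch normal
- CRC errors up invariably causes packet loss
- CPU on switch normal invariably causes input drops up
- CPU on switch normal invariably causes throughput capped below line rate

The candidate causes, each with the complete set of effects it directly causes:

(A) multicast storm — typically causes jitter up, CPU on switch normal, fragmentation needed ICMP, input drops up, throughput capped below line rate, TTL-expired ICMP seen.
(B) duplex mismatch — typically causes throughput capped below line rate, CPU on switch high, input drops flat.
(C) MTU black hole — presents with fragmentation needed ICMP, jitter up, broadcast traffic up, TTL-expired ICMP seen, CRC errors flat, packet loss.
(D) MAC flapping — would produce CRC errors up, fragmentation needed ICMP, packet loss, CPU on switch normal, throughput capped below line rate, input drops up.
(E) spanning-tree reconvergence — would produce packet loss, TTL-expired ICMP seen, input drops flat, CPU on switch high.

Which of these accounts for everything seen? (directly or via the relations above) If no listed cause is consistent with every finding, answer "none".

Per-candidate check:
(A) multicast storm — TTL-expired ICMP seen ✓; input drops up ✓; fragmentation needed ICMP ✓; throughput capped below line rate ✓; packet loss ✗; CPU on switch normal ✓
(B) duplex mismatch — TTL-expired ICMP seen ✗; input drops up ✗; fragmentation needed ICMP ✗; throughput capped below line rate ✓; packet loss ✗; CPU on switch normal ✗
(C) MTU black hole — accounts for every observation (input drops up through fragmentation needed ICMP → CPU on switch normal → input drops up)
(D) MAC flapping — does not account for TTL-expired ICMP seen
(E) spanning-tree reconvergence — fails on input drops up, fragmentation needed ICMP, throughput capped below line rate, CPU on switch normal (predicts input drops flat, not input drops up; predicts CPU on switch high, not CPU on switch normal)
(C) is the only candidate with no mismatches.

C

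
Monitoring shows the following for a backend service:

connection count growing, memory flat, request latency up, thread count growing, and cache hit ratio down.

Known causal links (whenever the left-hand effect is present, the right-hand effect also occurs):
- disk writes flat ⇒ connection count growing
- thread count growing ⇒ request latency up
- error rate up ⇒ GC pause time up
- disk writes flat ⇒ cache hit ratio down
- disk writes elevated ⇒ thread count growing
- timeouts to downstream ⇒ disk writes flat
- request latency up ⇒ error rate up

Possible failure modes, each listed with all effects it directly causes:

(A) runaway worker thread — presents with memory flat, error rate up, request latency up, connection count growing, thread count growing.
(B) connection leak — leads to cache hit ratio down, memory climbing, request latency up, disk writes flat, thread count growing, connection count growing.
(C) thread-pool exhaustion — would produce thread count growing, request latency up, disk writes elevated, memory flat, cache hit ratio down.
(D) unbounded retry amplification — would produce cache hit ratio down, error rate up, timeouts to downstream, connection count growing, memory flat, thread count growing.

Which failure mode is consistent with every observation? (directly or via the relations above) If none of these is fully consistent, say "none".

For each candidate, compare predicted effects to what was observed:
(A) runaway worker thread — connection count growing match; memory flat match; request latency up match; thread count growing match; cache hit ratio down miss
(B) connection leak — fails on memory flat (predicts memory climbing, not memory flat)
(C) thread-pool exhaustion — connection count growing miss; memory flat match; request latency up match; thread count growing match; cache hit ratio down match
(D) unbounded retry amplification — connection count growing match; memory flat match; request latency up match (by thread count growing → request latency up); thread count growing match; cache hit ratio down match
Only (D) is consistent with every observation.

D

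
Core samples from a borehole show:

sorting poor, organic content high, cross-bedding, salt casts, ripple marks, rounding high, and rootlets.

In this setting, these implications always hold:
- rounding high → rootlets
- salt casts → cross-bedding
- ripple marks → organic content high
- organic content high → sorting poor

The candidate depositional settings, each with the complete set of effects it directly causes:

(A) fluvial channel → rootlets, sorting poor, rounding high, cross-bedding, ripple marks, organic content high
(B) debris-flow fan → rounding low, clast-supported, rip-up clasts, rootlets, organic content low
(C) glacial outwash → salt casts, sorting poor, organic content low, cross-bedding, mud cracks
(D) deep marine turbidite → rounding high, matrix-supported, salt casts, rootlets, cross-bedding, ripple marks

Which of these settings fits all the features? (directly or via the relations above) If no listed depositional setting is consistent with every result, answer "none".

Checking each candidate against the observations:
(A) fluvial channel — sorting poor ✓; organic content high ✓; cross-bedding ✓; salt casts ✗; ripple marks ✓; rounding high ✓; rootlets ✓
(B) debris-flow fan — fails on sorting poor, organic content high, cross-bedding, salt casts, ripple marks, rounding high (predicts organic content low, not organic content high; predicts rounding low, not rounding high)
(C) glacial outwash — sorting poor ✓; organic content high ✗; cross-bedding ✓; salt casts ✓; ripple marks ✗; rounding high ✗; rootlets ✗
(D) deep marine turbidite — accounts for every observation (sorting poor through ripple marks → organic content high → sorting poor)
(D) alone accounts for all the evidence.

D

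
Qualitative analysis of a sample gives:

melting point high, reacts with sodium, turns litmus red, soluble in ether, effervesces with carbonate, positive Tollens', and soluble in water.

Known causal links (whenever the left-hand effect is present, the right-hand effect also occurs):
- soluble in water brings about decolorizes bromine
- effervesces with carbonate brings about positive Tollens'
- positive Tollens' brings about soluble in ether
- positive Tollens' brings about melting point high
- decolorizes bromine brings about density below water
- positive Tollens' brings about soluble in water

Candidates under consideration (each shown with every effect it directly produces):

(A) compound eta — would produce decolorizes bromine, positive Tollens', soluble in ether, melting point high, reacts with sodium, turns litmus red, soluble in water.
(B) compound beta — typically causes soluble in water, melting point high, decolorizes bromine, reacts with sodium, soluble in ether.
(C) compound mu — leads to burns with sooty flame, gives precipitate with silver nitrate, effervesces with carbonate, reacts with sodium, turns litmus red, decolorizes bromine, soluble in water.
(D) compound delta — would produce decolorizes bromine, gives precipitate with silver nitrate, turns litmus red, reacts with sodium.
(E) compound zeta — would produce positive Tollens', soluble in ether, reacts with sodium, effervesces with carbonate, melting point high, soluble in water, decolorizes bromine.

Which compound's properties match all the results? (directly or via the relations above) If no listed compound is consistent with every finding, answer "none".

For each candidate, compare predicted effects to what was observed:
(A) compound eta — does not account for effervesces with carbonate
(B) compound beta — does not account for turns litmus red, effervesces with carbonate, positive Tollens'
(C) compound mu — melting point high ✓ (via effervesces with carbonate → positive Tollens' → melting point high); reacts with sodium ✓; turns litmus red ✓; soluble in ether ✓ (via effervesces with carbonate → positive Tollens' → soluble in ether); effervesces with carbonate ✓; positive Tollens' ✓ (via effervesces with carbonate → positive Tollens'); soluble in water ✓
(D) compound delta — does not account for melting point high, soluble in ether, effervesces with carbonate, positive Tollens', soluble in water
(E) compound zeta — melting point high ✓; reacts with sodium ✓; turns litmus red ✗; soluble in ether ✓; effervesces with carbonate ✓; positive Tollens' ✓; soluble in water ✓
Only (C) is consistent with every observation.

C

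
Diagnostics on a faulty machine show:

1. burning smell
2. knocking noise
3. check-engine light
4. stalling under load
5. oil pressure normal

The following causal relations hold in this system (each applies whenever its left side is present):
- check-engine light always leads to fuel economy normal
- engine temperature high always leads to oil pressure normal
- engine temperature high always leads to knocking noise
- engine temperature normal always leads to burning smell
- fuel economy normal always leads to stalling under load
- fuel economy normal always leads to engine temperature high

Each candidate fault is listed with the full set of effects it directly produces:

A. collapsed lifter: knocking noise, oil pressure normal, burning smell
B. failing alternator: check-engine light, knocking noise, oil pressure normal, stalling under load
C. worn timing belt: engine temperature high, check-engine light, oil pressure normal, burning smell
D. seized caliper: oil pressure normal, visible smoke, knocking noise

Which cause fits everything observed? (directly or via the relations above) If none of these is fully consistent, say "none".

C

Checking each candidate against the observations:
(A) collapsed lifter — burning smell yes; knocking noise yes; check-engine light NO; stalling under load NO; oil pressure normal yes
(B) failing alternator — does not account for burning smell
(C) worn timing belt — burning smell yes; knocking noise yes (through engine temperature high → knocking noise); check-engine light yes; stalling under load yes (through check-engine light → fuel economy normal → stalling under load); oil pressure normal yes
(D) seized caliper — does not account for burning smell, check-engine light, stalling under load
Only (C) is consistent with every observation.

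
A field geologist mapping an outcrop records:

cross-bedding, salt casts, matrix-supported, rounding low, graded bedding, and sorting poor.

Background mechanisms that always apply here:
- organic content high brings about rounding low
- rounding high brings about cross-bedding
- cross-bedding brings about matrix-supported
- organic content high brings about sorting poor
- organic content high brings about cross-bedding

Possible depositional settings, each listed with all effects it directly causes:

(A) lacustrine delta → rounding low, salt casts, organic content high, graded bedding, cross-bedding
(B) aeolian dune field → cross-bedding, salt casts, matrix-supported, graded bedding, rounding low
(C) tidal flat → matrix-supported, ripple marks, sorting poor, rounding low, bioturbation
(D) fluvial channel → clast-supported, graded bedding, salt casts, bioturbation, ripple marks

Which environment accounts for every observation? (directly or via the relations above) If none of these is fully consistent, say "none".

A

Per-candidate check:
(A) lacustrine delta — cross-bedding ✓; salt casts ✓; matrix-supported ✓ (by cross-bedding → matrix-supported); rounding low ✓; graded bedding ✓; sorting poor ✓ (by organic content high → sorting poor)
(B) aeolian dune field — does not account for sorting poor
(C) tidal flat — cross-bedding ✗; salt casts ✗; matrix-supported ✓; rounding low ✓; graded bedding ✗; sorting poor ✓
(D) fluvial channel — fails on cross-bedding, matrix-supported, rounding low, sorting poor (predicts clast-supported, not matrix-supported)
(A) alone accounts for all the evidence.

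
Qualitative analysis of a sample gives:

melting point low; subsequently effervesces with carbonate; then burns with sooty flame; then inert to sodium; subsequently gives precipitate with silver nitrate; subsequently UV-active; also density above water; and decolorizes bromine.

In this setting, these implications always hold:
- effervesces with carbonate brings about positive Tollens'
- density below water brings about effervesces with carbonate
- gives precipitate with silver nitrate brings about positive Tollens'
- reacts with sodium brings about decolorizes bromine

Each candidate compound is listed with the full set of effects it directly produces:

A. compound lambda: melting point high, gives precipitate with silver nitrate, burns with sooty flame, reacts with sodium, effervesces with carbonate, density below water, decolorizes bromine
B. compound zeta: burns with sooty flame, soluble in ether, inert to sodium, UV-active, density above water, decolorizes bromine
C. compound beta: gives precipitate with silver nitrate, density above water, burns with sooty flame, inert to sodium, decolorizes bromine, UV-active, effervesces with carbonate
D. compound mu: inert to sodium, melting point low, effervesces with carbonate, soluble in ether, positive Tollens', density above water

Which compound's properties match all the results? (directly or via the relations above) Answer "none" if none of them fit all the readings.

none

Testing each hypothesis:
(A) compound lambda — melting point low NO; effervesces with carbonate yes; burns with sooty flame yes; inert to sodium NO; gives precipitate with silver nitrate yes; UV-active NO; density above water NO; decolorizes bromine yes
(B) compound zeta — melting point low NO; effervesces with carbonate NO; burns with sooty flame yes; inert to sodium yes; gives precipitate with silver nitrate NO; UV-active yes; density above water yes; decolorizes bromine yes
(C) compound beta — does not account for melting point low
(D) compound mu — does not account for burns with sooty flame, gives precipitate with silver nitrate, UV-active, decolorizes bromine
None of the listed candidates fits everything.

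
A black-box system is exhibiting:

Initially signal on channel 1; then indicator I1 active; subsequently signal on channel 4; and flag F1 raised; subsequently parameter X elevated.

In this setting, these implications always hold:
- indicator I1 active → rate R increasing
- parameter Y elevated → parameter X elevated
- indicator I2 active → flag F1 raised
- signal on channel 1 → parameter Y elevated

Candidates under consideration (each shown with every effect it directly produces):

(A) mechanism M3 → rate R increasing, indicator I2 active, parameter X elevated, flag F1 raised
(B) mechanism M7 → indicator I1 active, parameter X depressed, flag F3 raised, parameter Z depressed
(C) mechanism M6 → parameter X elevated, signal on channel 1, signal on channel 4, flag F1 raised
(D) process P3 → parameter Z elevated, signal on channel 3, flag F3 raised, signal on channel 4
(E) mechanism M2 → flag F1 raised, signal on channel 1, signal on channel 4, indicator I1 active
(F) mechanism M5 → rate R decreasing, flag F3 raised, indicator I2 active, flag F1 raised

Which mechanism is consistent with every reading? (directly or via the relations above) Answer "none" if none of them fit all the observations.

E

Per-candidate check:
(A) mechanism M3 — signal on channel 1 -; indicator I1 active -; signal on channel 4 -; flag F1 raised +; parameter X elevated +
(B) mechanism M7 — fails on signal on channel 1, signal on channel 4, flag F1 raised, parameter X elevated (predicts parameter X depressed, not parameter X elevated)
(C) mechanism M6 — does not account for indicator I1 active
(D) process P3 — does not account for signal on channel 1, indicator I1 active, flag F1 raised, parameter X elevated
(E) mechanism M2 — accounts for every observation (parameter X elevated by signal on channel 1 → parameter Y elevated → parameter X elevated)
(F) mechanism M5 — does not account for signal on channel 1, indicator I1 active, signal on channel 4, parameter X elevated
(E) is the only candidate with no mismatches.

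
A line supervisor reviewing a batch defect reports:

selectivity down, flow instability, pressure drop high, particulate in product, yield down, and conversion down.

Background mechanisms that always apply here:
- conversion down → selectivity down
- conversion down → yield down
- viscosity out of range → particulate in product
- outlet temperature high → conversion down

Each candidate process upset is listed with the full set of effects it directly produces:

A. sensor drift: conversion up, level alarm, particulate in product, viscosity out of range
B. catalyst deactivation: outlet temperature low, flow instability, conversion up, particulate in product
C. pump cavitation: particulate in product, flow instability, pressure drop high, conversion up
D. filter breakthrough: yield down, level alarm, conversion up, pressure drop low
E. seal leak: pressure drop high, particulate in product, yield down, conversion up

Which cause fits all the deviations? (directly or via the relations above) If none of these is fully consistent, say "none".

Testing each hypothesis:
(A) sensor drift — fails on selectivity down, flow instability, pressure drop high, yield down, conversion down (predicts conversion up, not conversion down)
(B) catalyst deactivation — selectivity down miss; flow instability match; pressure drop high miss; particulate in product match; yield down miss; conversion down miss
(C) pump cavitation — fails on selectivity down, yield down, conversion down (predicts conversion up, not conversion down)
(D) filter breakthrough — selectivity down miss; flow instability miss; pressure drop high miss; particulate in product miss; yield down match; conversion down miss
(E) seal leak — selectivity down miss; flow instability miss; pressure drop high match; particulate in product match; yield down match; conversion down miss
None of the listed candidates fits everything.

none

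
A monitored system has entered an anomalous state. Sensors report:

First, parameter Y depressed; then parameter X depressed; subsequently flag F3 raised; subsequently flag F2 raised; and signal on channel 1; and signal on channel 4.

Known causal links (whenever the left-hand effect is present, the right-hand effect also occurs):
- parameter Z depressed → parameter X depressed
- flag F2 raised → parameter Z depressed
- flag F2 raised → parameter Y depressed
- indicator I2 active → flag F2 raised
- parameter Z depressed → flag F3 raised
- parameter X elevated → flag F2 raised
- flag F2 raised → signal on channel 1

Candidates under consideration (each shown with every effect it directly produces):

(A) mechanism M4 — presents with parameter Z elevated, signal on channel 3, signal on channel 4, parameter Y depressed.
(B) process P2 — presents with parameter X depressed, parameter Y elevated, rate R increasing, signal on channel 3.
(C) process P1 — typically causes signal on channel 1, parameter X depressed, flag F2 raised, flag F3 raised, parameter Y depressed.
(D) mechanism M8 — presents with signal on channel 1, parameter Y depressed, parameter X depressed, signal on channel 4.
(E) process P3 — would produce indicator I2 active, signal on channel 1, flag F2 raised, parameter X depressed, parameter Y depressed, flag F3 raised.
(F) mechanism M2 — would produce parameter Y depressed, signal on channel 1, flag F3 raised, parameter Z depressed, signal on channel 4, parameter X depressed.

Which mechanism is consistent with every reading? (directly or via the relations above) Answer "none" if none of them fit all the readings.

none

Checking each candidate against the observations:
(A) mechanism M4 — parameter Y depressed yes; parameter X depressed NO; flag F3 raised NO; flag F2 raised NO; signal on channel 1 NO; signal on channel 4 yes
(B) process P2 — fails on parameter Y depressed, flag F3 raised, flag F2 raised, signal on channel 1, signal on channel 4 (predicts parameter Y elevated, not parameter Y depressed)
(C) process P1 — does not account for signal on channel 4
(D) mechanism M8 — parameter Y depressed yes; parameter X depressed yes; flag F3 raised NO; flag F2 raised NO; signal on channel 1 yes; signal on channel 4 yes
(E) process P3 — parameter Y depressed yes; parameter X depressed yes; flag F3 raised yes; flag F2 raised yes; signal on channel 1 yes; signal on channel 4 NO
(F) mechanism M2 — does not account for flag F2 raised
Every candidate fails on at least one observation.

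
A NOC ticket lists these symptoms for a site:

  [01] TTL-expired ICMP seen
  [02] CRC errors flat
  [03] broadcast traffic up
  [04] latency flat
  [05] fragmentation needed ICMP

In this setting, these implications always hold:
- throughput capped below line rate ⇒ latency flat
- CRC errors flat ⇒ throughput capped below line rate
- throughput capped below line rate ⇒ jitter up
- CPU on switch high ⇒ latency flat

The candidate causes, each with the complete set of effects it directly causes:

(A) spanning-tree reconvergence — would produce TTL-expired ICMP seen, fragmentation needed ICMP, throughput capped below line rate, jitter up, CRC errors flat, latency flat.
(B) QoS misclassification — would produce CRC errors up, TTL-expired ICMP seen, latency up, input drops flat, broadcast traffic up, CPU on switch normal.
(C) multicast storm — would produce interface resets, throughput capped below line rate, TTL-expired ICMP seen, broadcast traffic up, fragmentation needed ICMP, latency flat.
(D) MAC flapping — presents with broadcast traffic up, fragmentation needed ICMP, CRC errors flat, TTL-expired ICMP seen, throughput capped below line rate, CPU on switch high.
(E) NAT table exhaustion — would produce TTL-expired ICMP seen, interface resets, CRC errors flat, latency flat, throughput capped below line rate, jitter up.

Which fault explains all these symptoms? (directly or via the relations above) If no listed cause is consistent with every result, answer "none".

D

Checking each candidate against the observations:
(A) spanning-tree reconvergence — TTL-expired ICMP seen +; CRC errors flat +; broadcast traffic up -; latency flat +; fragmentation needed ICMP +
(B) QoS misclassification — TTL-expired ICMP seen +; CRC errors flat -; broadcast traffic up +; latency flat -; fragmentation needed ICMP -
(C) multicast storm — TTL-expired ICMP seen +; CRC errors flat -; broadcast traffic up +; latency flat +; fragmentation needed ICMP +
(D) MAC flapping — accounts for every observation (latency flat by CPU on switch high → latency flat)
(E) NAT table exhaustion — TTL-expired ICMP seen +; CRC errors flat +; broadcast traffic up -; latency flat +; fragmentation needed ICMP -
(D) alone accounts for all the evidence.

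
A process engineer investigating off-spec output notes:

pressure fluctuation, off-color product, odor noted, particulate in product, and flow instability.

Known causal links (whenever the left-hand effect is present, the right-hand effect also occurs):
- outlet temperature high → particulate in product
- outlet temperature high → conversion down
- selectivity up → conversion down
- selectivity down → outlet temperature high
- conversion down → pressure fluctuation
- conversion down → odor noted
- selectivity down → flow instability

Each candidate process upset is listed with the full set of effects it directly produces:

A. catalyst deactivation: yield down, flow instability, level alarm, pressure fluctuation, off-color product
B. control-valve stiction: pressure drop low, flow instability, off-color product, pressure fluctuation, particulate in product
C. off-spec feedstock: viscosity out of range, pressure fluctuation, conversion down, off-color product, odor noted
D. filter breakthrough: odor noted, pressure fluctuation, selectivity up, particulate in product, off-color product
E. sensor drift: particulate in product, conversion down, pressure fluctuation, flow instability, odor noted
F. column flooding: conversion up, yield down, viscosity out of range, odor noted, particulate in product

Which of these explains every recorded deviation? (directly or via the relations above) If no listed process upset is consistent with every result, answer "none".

For each candidate, compare predicted effects to what was observed:
(A) catalyst deactivation — pressure fluctuation +; off-color product +; odor noted -; particulate in product -; flow instability +
(B) control-valve stiction — pressure fluctuation +; off-color product +; odor noted -; particulate in product +; flow instability +
(C) off-spec feedstock — pressure fluctuation +; off-color product +; odor noted +; particulate in product -; flow instability -
(D) filter breakthrough — pressure fluctuation +; off-color product +; odor noted +; particulate in product +; flow instability -
(E) sensor drift — does not account for off-color product
(F) column flooding — does not account for pressure fluctuation, off-color product, flow instability
No candidate is consistent with all observations.

none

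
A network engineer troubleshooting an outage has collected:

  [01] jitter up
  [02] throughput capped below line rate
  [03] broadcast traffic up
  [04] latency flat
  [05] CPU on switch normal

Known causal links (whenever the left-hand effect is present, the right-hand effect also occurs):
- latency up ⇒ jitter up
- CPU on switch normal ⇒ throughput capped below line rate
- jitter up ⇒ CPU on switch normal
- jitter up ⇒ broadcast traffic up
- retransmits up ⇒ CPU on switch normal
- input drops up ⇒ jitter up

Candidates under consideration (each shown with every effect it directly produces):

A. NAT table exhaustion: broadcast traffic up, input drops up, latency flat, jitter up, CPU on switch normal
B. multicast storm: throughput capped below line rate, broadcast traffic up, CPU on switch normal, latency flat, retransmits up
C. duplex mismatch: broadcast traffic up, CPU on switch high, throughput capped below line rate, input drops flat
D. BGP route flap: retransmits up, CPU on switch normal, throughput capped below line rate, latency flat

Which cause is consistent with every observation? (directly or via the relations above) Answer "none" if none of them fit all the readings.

For each candidate, compare predicted effects to what was observed:
(A) NAT table exhaustion — jitter up ✓; throughput capped below line rate ✓ (by CPU on switch normal → throughput capped below line rate); broadcast traffic up ✓; latency flat ✓; CPU on switch normal ✓
(B) multicast storm — jitter up ✗; throughput capped below line rate ✓; broadcast traffic up ✓; latency flat ✓; CPU on switch normal ✓
(C) duplex mismatch — fails on jitter up, latency flat, CPU on switch normal (predicts CPU on switch high, not CPU on switch normal)
(D) BGP route flap — jitter up ✗; throughput capped below line rate ✓; broadcast traffic up ✗; latency flat ✓; CPU on switch normal ✓
(A) alone accounts for all the evidence.

A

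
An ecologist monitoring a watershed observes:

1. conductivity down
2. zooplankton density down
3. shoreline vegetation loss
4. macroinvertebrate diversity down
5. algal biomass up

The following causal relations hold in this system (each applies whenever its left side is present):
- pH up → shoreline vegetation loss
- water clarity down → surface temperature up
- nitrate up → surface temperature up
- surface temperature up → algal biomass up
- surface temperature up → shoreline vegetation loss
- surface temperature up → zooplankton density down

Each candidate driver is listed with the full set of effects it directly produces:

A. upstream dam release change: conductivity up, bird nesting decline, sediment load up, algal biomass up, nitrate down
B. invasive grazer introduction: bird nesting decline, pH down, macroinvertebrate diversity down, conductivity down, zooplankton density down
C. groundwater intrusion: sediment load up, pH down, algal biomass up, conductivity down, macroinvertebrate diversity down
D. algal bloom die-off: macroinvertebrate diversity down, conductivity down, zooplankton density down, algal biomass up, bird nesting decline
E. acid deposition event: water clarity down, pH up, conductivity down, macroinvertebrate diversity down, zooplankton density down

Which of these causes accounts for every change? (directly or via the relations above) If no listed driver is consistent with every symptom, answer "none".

For each candidate, compare predicted effects to what was observed:
(A) upstream dam release change — fails on conductivity down, zooplankton density down, shoreline vegetation loss, macroinvertebrate diversity down (predicts conductivity up, not conductivity down)
(B) invasive grazer introduction — does not account for shoreline vegetation loss, algal biomass up
(C) groundwater intrusion — conductivity down match; zooplankton density down miss; shoreline vegetation loss miss; macroinvertebrate diversity down match; algal biomass up match
(D) algal bloom die-off — conductivity down match; zooplankton density down match; shoreline vegetation loss miss; macroinvertebrate diversity down match; algal biomass up match
(E) acid deposition event — conductivity down match; zooplankton density down match; shoreline vegetation loss match (through pH up → shoreline vegetation loss); macroinvertebrate diversity down match; algal biomass up match (through water clarity down → surface temperature up → algal biomass up)
(E) alone accounts for all the evidence.

E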